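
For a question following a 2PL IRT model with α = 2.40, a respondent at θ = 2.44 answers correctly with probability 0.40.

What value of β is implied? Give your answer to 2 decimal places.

2.61

P(θ) = 1 / (1 + exp(−α(θ − β)))
logit(0.40) = ln(0.40/0.60) = -0.4055
β = θ − logit/(α) = 2.44 − (-0.4055)/2.4000 = 2.6089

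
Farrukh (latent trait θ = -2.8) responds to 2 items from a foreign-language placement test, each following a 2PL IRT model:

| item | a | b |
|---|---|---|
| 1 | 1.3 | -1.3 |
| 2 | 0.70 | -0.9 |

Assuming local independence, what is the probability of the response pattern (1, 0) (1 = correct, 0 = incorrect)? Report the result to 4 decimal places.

P(θ) = 1 / (1 + exp(−a(θ − b)))
P_1 = 1/(1+e^{1.9500}) = 0.1246
P_2 = 1/(1+e^{1.3300}) = 0.2092
L = P_1 × (1−P_2) = 0.1246 × 0.7908 = 0.09850

0.0985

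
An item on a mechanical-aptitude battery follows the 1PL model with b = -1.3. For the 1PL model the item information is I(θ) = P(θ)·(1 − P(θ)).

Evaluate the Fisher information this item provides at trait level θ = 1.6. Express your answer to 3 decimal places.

0.049

P = 1/(1+e^{-2.9000}) = 0.9478
P(1−P) = 0.9478 × 0.0522 = 0.0494
I = P(1−P) = 0.04943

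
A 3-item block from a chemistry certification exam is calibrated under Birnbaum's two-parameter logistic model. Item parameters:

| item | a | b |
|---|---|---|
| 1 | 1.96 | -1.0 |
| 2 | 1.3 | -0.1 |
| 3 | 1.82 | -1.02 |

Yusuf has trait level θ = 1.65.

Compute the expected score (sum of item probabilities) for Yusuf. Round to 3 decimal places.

2.894

P(θ) = 1 / (1 + exp(−a(θ − b)))
P_1 = 1/(1+e^{-5.1940}) = 0.9945
P_2 = 1/(1+e^{-2.2750}) = 0.9068
P_3 = 1/(1+e^{-4.8594}) = 0.9923
E[score] = 0.9945 + 0.9068 + 0.9923 = 2.8936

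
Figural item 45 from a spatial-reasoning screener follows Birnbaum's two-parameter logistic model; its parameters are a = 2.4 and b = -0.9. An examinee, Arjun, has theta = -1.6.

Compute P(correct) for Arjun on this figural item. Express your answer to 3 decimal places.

0.157

P(theta) = 1 / (1 + exp(−a(theta − b)))
Exponent: 2.4 × (-1.6 − (-0.9)) = -1.6800
1/(1 + e^{1.6800}) = 0.1571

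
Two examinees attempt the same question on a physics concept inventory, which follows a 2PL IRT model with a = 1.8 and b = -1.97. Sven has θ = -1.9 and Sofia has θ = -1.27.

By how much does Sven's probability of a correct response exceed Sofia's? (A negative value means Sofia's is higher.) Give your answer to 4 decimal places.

-0.2476

P(θ) = 1 / (1 + exp(−a(θ − b)))
P(Sven) = 0.5315  [exponent 0.1260]
P(Sofia) = 0.7790  [exponent 1.2600]
Difference = 0.5315 − 0.7790 = -0.2476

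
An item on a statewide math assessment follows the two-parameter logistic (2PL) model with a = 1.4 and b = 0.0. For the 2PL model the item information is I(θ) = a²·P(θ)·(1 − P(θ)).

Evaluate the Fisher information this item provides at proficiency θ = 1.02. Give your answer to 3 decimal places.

0.306

P = 1/(1+e^{-1.4280}) = 0.8066
P(1−P) = 0.8066 × 0.1934 = 0.1560
I = a² × P(1−P) = 1.4² × 0.1560 = 0.30577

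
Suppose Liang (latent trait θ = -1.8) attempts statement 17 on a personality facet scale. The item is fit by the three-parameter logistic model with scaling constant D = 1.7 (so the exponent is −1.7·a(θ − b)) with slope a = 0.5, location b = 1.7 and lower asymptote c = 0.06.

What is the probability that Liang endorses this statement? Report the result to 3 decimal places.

P(θ) = c + (1 − c) · 1 / (1 + exp(−D·a(θ − b)))
Exponent: 1.7 × 0.5 × (-1.8 − 1.7) = -2.9750
1/(1 + e^{2.9750}) = 0.0486
P = 0.06 + 0.94 × 0.0486 = 0.1057

0.106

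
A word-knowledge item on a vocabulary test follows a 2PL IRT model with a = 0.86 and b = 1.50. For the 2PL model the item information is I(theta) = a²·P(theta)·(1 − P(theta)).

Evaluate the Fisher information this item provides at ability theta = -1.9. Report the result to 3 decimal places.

0.036

P = 1/(1+e^{2.9240}) = 0.0510
P(1−P) = 0.0510 × 0.9490 = 0.0484
I = a² × P(1−P) = 0.86² × 0.0484 = 0.03578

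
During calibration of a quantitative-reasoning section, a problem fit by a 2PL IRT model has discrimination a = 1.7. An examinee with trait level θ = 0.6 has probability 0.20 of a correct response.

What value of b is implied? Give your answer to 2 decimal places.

P(θ) = 1 / (1 + exp(−a(θ − b)))
logit(0.20) = ln(0.20/0.80) = -1.3863
b = θ − logit/(a) = 0.6 − (-1.3863)/1.7000 = 1.4155

1.42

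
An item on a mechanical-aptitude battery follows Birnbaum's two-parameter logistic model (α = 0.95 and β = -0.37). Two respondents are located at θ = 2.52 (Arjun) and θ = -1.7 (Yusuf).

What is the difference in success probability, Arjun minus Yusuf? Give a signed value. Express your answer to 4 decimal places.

P(θ) = 1 / (1 + exp(−α(θ − β)))
P(Arjun) = 0.9397  [exponent 2.7455]
P(Yusuf) = 0.2204  [exponent -1.2635]
Difference = 0.9397 − 0.2204 = 0.7193

0.7193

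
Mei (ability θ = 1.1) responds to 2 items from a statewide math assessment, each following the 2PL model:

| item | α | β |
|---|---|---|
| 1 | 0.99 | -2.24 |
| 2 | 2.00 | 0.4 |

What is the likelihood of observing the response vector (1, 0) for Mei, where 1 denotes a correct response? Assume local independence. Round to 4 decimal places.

P(θ) = 1 / (1 + exp(−α(θ − β)))
P_1 = 1/(1+e^{-3.3066}) = 0.9647
P_2 = 1/(1+e^{-1.4000}) = 0.8022
L = P_1 × (1−P_2) = 0.9647 × 0.1978 = 0.19082

0.1908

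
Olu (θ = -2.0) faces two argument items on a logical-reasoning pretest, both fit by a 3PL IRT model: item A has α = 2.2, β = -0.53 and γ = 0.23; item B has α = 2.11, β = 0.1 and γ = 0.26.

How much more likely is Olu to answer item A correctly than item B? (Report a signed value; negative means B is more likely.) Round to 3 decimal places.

-0.010

P(θ) = γ + (1 − γ) · 1 / (1 + exp(−α(θ − β)))
P_A = 0.2592
P_B = 0.2687
P_A − P_B = -0.0095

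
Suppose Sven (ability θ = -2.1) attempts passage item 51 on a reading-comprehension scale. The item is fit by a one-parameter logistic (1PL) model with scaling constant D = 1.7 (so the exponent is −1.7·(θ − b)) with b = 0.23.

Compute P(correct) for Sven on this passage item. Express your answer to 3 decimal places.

P(θ) = 1 / (1 + exp(−D·(θ − b)))
Exponent: 1.7 × (-2.1 − 0.23) = -3.9610
1/(1 + e^{3.9610}) = 0.0187
P = 0.0187

0.019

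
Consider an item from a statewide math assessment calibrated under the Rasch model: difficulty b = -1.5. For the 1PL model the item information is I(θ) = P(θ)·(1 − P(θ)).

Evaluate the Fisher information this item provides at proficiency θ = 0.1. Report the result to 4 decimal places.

P = 1/(1+e^{-1.6000}) = 0.8320
P(1−P) = 0.8320 × 0.1680 = 0.1398
I = P(1−P) = 0.13976

0.1398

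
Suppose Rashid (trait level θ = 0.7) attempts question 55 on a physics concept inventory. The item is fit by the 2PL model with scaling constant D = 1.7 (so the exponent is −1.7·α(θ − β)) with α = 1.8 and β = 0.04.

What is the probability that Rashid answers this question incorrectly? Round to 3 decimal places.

P(θ) = 1 / (1 + exp(−D·α(θ − β)))
Exponent: 1.7 × 1.8 × (0.7 − 0.04) = 2.0196
1/(1 + e^{-2.0196}) = 0.8828
P = 0.8828
P(incorrect) = 1 − 0.8828 = 0.1172

0.117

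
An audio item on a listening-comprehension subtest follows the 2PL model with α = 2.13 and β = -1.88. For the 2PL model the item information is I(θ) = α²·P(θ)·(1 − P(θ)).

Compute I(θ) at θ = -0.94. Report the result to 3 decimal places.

0.476

P = 1/(1+e^{-2.0022}) = 0.8810
P(1−P) = 0.8810 × 0.1190 = 0.1048
I = α² × P(1−P) = 2.13² × 0.1048 = 0.47555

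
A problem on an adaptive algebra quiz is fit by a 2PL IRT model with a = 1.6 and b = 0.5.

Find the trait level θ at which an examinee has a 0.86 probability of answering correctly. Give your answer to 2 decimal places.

P(θ) = 1 / (1 + exp(−a(θ − b)))
logit = ln(0.8600/0.1400) = 1.8153
θ = b + logit/(a) = 0.5 + 1.8153/1.6000 = 1.6346

1.63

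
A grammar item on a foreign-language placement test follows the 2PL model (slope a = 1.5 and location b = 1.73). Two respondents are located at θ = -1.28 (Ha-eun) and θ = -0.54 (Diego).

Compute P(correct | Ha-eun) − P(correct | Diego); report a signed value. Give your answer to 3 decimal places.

-0.021

P(θ) = 1 / (1 + exp(−a(θ − b)))
P(Ha-eun) = 0.0108  [exponent -4.5150]
P(Diego) = 0.0321  [exponent -3.4050]
Difference = 0.0108 − 0.0321 = -0.0213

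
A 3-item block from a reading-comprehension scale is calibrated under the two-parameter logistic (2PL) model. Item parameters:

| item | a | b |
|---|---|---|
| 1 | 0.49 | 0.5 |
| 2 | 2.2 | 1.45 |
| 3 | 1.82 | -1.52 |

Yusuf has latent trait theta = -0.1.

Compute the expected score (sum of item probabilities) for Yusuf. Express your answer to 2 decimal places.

1.39

P(theta) = 1 / (1 + exp(−a(theta − b)))
P_1 = 1/(1+e^{0.2940}) = 0.4270
P_2 = 1/(1+e^{3.4100}) = 0.0320
P_3 = 1/(1+e^{-2.5844}) = 0.9299
E[score] = 0.4270 + 0.0320 + 0.9299 = 1.3889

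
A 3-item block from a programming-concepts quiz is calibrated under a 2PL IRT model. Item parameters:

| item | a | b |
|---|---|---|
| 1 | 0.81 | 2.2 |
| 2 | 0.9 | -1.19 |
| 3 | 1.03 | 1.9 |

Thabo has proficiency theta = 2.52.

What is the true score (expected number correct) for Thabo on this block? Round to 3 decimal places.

P(theta) = 1 / (1 + exp(−a(theta − b)))
P_1 = 1/(1+e^{-0.2592}) = 0.5644
P_2 = 1/(1+e^{-3.3390}) = 0.9657
P_3 = 1/(1+e^{-0.6386}) = 0.6544
E[score] = 0.5644 + 0.9657 + 0.6544 = 2.1846

2.185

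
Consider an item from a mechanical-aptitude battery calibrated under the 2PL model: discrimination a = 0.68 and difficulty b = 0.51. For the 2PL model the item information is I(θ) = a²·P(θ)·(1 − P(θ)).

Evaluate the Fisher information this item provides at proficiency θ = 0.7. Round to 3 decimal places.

0.115

P = 1/(1+e^{-0.1292}) = 0.5323
P(1−P) = 0.5323 × 0.4677 = 0.2490
I = a² × P(1−P) = 0.68² × 0.2490 = 0.11512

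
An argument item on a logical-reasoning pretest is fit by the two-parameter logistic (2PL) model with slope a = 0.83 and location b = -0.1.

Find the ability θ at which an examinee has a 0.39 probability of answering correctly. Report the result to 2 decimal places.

-0.64

P(θ) = 1 / (1 + exp(−a(θ − b)))
logit = ln(0.3900/0.6100) = -0.4473
θ = b + logit/(a) = -0.1 + (-0.4473)/0.8300 = -0.6389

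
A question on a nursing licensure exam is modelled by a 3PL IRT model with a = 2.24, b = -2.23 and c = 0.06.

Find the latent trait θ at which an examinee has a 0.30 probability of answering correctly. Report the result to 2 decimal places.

P(θ) = c + (1 − c) · 1 / (1 + exp(−a(θ − b)))
Remove guessing floor: (0.30 − 0.06)/(1 − 0.06) = 0.2553
logit = ln(0.2553/0.7447) = -1.0704
θ = b + logit/(a) = -2.23 + (-1.0704)/2.2400 = -2.7079

-2.71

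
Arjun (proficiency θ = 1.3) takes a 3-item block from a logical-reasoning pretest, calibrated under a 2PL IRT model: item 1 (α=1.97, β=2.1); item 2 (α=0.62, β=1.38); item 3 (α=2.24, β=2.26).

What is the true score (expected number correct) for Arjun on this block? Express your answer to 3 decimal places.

P(θ) = 1 / (1 + exp(−α(θ − β)))
P_1 = 1/(1+e^{1.5760}) = 0.1714
P_2 = 1/(1+e^{0.0496}) = 0.4876
P_3 = 1/(1+e^{2.1504}) = 0.1043
E[score] = 0.1714 + 0.4876 + 0.1043 = 0.7633

0.763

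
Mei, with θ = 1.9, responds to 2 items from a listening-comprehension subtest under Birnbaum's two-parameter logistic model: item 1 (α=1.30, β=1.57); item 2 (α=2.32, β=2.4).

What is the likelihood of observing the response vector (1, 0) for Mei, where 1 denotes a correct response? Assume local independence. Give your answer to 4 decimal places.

P(θ) = 1 / (1 + exp(−α(θ − β)))
P_1 = 1/(1+e^{-0.4290}) = 0.6056
P_2 = 1/(1+e^{1.1600}) = 0.2387
L = P_1 × (1−P_2) = 0.6056 × 0.7613 = 0.46109

0.4611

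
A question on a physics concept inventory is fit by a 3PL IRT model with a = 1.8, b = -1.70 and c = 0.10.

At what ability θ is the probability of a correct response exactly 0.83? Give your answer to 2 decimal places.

-0.89

P(θ) = c + (1 − c) · 1 / (1 + exp(−a(θ − b)))
Remove guessing floor: (0.83 − 0.10)/(1 − 0.10) = 0.8111
logit = ln(0.8111/0.1889) = 1.4572
θ = b + logit/(a) = -1.70 + 1.4572/1.8000 = -0.8904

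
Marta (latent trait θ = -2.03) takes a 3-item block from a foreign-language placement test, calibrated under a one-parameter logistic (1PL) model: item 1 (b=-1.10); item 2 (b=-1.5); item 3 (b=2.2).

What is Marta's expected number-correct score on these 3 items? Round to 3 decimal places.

0.668

P(θ) = 1 / (1 + exp(−(θ − b)))
P_1 = 1/(1+e^{0.9300}) = 0.2829
P_2 = 1/(1+e^{0.5300}) = 0.3705
P_3 = 1/(1+e^{4.2300}) = 0.0143
E[score] = 0.2829 + 0.3705 + 0.0143 = 0.6678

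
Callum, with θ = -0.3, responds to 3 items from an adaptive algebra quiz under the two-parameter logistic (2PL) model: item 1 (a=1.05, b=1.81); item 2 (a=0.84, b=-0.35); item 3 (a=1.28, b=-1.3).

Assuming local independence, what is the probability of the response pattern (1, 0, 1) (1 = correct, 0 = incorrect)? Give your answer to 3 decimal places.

0.038

P(θ) = 1 / (1 + exp(−a(θ − b)))
P_1 = 1/(1+e^{2.2155}) = 0.0984
P_2 = 1/(1+e^{-0.0420}) = 0.5105
P_3 = 1/(1+e^{-1.2800}) = 0.7824
L = P_1 × (1−P_2) × P_3 = 0.0984 × 0.4895 × 0.7824 = 0.03768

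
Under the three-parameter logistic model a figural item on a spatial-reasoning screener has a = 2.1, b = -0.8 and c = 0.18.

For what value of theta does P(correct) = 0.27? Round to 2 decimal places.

P(theta) = c + (1 − c) · 1 / (1 + exp(−a(theta − b)))
Remove guessing floor: (0.27 − 0.18)/(1 − 0.18) = 0.1098
logit = ln(0.1098/0.8902) = -2.0932
theta = b + logit/(a) = -0.8 + (-2.0932)/2.1000 = -1.7968

-1.80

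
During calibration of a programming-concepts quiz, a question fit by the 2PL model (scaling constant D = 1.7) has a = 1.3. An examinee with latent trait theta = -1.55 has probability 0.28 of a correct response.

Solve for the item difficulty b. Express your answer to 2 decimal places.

-1.12

P(theta) = 1 / (1 + exp(−D·a(theta − b)))
logit(0.28) = ln(0.28/0.72) = -0.9445
b = theta − logit/(1.7·a) = -1.55 − (-0.9445)/2.2100 = -1.1226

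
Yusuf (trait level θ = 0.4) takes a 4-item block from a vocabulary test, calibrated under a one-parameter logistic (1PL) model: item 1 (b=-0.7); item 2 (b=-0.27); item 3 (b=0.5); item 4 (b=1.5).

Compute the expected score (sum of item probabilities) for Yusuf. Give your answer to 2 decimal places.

2.14

P(θ) = 1 / (1 + exp(−(θ − b)))
P_1 = 1/(1+e^{-1.1000}) = 0.7503
P_2 = 1/(1+e^{-0.6700}) = 0.6615
P_3 = 1/(1+e^{0.1000}) = 0.4750
P_4 = 1/(1+e^{1.1000}) = 0.2497
E[score] = 0.7503 + 0.6615 + 0.4750 + 0.2497 = 2.1365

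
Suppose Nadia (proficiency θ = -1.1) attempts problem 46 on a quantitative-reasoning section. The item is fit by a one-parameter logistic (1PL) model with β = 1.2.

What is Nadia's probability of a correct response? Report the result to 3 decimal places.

P(θ) = 1 / (1 + exp(−(θ − β)))
Exponent: (-1.1 − 1.2) = -2.3000
1/(1 + e^{2.3000}) = 0.0911
P = 0.0911

0.091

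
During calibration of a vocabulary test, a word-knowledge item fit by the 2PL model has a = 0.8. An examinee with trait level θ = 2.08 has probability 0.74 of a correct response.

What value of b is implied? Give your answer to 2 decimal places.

0.77

P(θ) = 1 / (1 + exp(−a(θ − b)))
logit(0.74) = ln(0.74/0.26) = 1.0460
b = θ − logit/(a) = 2.08 − 1.0460/0.8000 = 0.7725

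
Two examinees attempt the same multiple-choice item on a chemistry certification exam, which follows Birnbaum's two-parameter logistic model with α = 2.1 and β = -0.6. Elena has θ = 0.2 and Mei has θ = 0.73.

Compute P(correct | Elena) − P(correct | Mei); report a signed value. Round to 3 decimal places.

P(θ) = 1 / (1 + exp(−α(θ − β)))
P(Elena) = 0.8429  [exponent 1.6800]
P(Mei) = 0.9423  [exponent 2.7930]
Difference = 0.8429 − 0.9423 = -0.0994

-0.099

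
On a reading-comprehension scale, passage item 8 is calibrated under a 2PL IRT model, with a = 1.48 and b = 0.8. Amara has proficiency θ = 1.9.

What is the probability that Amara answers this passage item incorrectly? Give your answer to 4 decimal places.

0.1641

P(θ) = 1 / (1 + exp(−a(θ − b)))
Exponent: 1.48 × (1.9 − 0.8) = 1.6280
1/(1 + e^{-1.6280}) = 0.8359
P(incorrect) = 1 − 0.8359 = 0.1641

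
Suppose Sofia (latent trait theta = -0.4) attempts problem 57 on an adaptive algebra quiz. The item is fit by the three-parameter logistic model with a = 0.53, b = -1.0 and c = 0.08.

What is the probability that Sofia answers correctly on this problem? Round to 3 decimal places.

0.613

P(theta) = c + (1 − c) · 1 / (1 + exp(−a(theta − b)))
Exponent: 0.53 × (-0.4 − (-1.0)) = 0.3180
1/(1 + e^{-0.3180}) = 0.5788
P = 0.08 + 0.92 × 0.5788 = 0.6125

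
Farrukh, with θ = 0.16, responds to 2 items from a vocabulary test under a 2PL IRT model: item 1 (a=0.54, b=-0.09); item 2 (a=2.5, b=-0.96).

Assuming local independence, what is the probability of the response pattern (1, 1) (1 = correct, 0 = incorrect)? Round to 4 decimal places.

0.5031

P(θ) = 1 / (1 + exp(−a(θ − b)))
P_1 = 1/(1+e^{-0.1350}) = 0.5337
P_2 = 1/(1+e^{-2.8000}) = 0.9427
L = P_1 × P_2 = 0.5337 × 0.9427 = 0.50310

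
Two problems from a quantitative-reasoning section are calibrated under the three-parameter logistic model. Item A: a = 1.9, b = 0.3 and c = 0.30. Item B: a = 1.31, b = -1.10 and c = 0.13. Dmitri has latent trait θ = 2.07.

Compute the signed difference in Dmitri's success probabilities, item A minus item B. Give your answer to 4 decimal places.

P(θ) = c + (1 − c) · 1 / (1 + exp(−a(θ − b)))
P_A = 0.9766
P_B = 0.9865
P_A − P_B = -0.0100

-0.0100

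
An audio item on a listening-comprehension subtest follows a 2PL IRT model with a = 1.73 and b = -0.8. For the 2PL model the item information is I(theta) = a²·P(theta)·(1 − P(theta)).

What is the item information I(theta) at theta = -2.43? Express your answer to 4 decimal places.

P = 1/(1+e^{2.8199}) = 0.0563
P(1−P) = 0.0563 × 0.9437 = 0.0531
I = a² × P(1−P) = 1.73² × 0.0531 = 0.15890

0.1589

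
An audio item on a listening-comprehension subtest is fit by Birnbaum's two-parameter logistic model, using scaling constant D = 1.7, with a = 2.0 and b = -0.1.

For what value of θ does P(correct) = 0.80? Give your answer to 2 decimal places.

P(θ) = 1 / (1 + exp(−D·a(θ − b)))
logit = ln(0.8000/0.2000) = 1.3863
θ = b + logit/(1.7·a) = -0.1 + 1.3863/3.4000 = 0.3077

0.31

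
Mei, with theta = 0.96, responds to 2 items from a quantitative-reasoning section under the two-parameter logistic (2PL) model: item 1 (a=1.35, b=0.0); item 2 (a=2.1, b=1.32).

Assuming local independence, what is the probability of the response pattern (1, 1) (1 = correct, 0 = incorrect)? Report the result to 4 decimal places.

P(theta) = 1 / (1 + exp(−a(theta − b)))
P_1 = 1/(1+e^{-1.2960}) = 0.7852
P_2 = 1/(1+e^{0.7560}) = 0.3195
L = P_1 × P_2 = 0.7852 × 0.3195 = 0.25087

0.2509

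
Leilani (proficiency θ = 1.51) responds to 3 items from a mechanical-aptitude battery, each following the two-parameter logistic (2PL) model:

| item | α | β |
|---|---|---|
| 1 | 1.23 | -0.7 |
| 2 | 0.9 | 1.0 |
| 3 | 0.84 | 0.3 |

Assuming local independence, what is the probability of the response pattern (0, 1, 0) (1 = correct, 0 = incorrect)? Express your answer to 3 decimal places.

0.010

P(θ) = 1 / (1 + exp(−α(θ − β)))
P_1 = 1/(1+e^{-2.7183}) = 0.9381
P_2 = 1/(1+e^{-0.4590}) = 0.6128
P_3 = 1/(1+e^{-1.0164}) = 0.7343
L = (1−P_1) × P_2 × (1−P_3) = 0.0619 × 0.6128 × 0.2657 = 0.01008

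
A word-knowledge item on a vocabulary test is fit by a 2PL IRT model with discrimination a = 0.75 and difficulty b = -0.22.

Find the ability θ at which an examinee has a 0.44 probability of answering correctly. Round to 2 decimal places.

-0.54

P(θ) = 1 / (1 + exp(−a(θ − b)))
logit = ln(0.4400/0.5600) = -0.2412
θ = b + logit/(a) = -0.22 + (-0.2412)/0.7500 = -0.5415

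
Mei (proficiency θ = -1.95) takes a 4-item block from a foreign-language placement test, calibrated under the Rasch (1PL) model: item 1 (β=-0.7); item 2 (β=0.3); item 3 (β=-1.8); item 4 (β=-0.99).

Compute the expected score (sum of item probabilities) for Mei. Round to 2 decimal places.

1.06

P(θ) = 1 / (1 + exp(−(θ − β)))
P_1 = 1/(1+e^{1.2500}) = 0.2227
P_2 = 1/(1+e^{2.2500}) = 0.0953
P_3 = 1/(1+e^{0.1500}) = 0.4626
P_4 = 1/(1+e^{0.9600}) = 0.2769
E[score] = 0.2227 + 0.0953 + 0.4626 + 0.2769 = 1.0575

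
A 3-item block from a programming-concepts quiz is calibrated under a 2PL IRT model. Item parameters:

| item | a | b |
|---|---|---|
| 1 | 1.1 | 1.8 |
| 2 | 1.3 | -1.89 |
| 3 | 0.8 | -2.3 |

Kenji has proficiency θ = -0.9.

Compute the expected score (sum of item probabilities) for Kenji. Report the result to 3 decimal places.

1.586

P(θ) = 1 / (1 + exp(−a(θ − b)))
P_1 = 1/(1+e^{2.9700}) = 0.0488
P_2 = 1/(1+e^{-1.2870}) = 0.7836
P_3 = 1/(1+e^{-1.1200}) = 0.7540
E[score] = 0.0488 + 0.7836 + 0.7540 = 1.5864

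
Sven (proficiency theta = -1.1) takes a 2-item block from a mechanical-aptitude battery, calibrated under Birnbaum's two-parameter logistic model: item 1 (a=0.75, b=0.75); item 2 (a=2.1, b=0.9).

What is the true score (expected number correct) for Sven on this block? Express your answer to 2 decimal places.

P(theta) = 1 / (1 + exp(−a(theta − b)))
P_1 = 1/(1+e^{1.3875}) = 0.1998
P_2 = 1/(1+e^{4.2000}) = 0.0148
E[score] = 0.1998 + 0.0148 = 0.2146

0.21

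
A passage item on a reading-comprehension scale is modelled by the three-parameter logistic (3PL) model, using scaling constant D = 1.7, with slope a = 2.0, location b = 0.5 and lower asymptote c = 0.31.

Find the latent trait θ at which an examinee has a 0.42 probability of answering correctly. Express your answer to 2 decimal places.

0.01

P(θ) = c + (1 − c) · 1 / (1 + exp(−D·a(θ − b)))
Remove guessing floor: (0.42 − 0.31)/(1 − 0.31) = 0.1594
logit = ln(0.1594/0.8406) = -1.6625
θ = b + logit/(1.7·a) = 0.5 + (-1.6625)/3.4000 = 0.0110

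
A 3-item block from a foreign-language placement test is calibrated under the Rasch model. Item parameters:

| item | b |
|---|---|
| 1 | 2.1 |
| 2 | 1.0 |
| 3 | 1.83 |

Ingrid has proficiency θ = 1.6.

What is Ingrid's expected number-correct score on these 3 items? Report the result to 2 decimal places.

P(θ) = 1 / (1 + exp(−(θ − b)))
P_1 = 1/(1+e^{0.5000}) = 0.3775
P_2 = 1/(1+e^{-0.6000}) = 0.6457
P_3 = 1/(1+e^{0.2300}) = 0.4428
E[score] = 0.3775 + 0.6457 + 0.4428 = 1.4659

1.47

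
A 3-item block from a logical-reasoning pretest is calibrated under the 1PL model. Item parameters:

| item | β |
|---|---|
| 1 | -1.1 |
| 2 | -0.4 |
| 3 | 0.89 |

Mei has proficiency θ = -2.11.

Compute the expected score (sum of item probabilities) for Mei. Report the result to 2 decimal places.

P(θ) = 1 / (1 + exp(−(θ − β)))
P_1 = 1/(1+e^{1.0100}) = 0.2670
P_2 = 1/(1+e^{1.7100}) = 0.1532
P_3 = 1/(1+e^{3.0000}) = 0.0474
E[score] = 0.2670 + 0.1532 + 0.0474 = 0.4676

0.47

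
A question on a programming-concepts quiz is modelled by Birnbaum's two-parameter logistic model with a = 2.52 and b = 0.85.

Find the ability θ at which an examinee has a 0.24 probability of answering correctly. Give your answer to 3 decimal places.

P(θ) = 1 / (1 + exp(−a(θ − b)))
logit = ln(0.2400/0.7600) = -1.1527
θ = b + logit/(a) = 0.85 + (-1.1527)/2.5200 = 0.3926

0.393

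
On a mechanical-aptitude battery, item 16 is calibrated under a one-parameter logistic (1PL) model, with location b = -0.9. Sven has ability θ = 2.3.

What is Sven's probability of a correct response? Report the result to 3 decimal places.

P(θ) = 1 / (1 + exp(−(θ − b)))
Exponent: (2.3 − (-0.9)) = 3.2000
1/(1 + e^{-3.2000}) = 0.9608
P = 0.9608

0.961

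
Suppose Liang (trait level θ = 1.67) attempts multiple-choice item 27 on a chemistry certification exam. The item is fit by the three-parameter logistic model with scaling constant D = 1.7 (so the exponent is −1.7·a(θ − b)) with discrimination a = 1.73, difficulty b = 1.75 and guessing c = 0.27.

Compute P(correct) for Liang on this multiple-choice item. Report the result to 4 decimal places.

0.5923

P(θ) = c + (1 − c) · 1 / (1 + exp(−D·a(θ − b)))
Exponent: 1.7 × 1.73 × (1.67 − 1.75) = -0.2353
1/(1 + e^{0.2353}) = 0.4414
P = 0.27 + 0.73 × 0.4414 = 0.5923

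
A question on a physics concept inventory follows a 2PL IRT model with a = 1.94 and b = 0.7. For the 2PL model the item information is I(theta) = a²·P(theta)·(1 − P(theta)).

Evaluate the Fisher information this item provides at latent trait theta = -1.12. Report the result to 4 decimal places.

P = 1/(1+e^{3.5308}) = 0.0284
P(1−P) = 0.0284 × 0.9716 = 0.0276
I = a² × P(1−P) = 1.94² × 0.0276 = 0.10402

0.1040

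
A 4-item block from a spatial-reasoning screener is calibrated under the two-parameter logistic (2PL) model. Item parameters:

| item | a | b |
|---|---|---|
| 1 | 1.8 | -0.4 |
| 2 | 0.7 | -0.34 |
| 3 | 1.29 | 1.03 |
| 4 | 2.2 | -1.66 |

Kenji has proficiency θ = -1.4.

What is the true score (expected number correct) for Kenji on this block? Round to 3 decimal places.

P(θ) = 1 / (1 + exp(−a(θ − b)))
P_1 = 1/(1+e^{1.8000}) = 0.1419
P_2 = 1/(1+e^{0.7420}) = 0.3226
P_3 = 1/(1+e^{3.1347}) = 0.0417
P_4 = 1/(1+e^{-0.5720}) = 0.6392
E[score] = 0.1419 + 0.3226 + 0.0417 + 0.6392 = 1.1453

1.145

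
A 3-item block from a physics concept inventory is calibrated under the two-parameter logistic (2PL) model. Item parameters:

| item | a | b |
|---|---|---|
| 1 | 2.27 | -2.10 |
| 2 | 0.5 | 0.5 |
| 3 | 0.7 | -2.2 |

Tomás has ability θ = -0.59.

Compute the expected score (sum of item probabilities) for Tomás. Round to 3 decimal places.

2.091

P(θ) = 1 / (1 + exp(−a(θ − b)))
P_1 = 1/(1+e^{-3.4277}) = 0.9686
P_2 = 1/(1+e^{0.5450}) = 0.3670
P_3 = 1/(1+e^{-1.1270}) = 0.7553
E[score] = 0.9686 + 0.3670 + 0.7553 = 2.0909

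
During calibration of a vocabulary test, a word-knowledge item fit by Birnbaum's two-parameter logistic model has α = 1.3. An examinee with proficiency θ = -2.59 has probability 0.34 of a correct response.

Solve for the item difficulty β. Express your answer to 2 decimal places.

P(θ) = 1 / (1 + exp(−α(θ − β)))
logit(0.34) = ln(0.34/0.66) = -0.6633
β = θ − logit/(α) = -2.59 − (-0.6633)/1.3000 = -2.0798

-2.08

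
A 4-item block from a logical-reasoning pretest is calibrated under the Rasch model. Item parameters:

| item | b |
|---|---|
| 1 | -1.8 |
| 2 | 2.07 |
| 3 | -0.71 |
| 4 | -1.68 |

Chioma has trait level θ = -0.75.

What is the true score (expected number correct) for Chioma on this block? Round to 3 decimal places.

P(θ) = 1 / (1 + exp(−(θ − b)))
P_1 = 1/(1+e^{-1.0500}) = 0.7408
P_2 = 1/(1+e^{2.8200}) = 0.0563
P_3 = 1/(1+e^{0.0400}) = 0.4900
P_4 = 1/(1+e^{-0.9300}) = 0.7171
E[score] = 0.7408 + 0.0563 + 0.4900 + 0.7171 = 2.0041

2.004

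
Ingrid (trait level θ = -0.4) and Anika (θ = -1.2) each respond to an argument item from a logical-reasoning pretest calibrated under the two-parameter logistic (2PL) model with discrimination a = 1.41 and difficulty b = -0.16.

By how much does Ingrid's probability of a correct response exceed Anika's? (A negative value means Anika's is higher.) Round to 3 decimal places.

0.229

P(θ) = 1 / (1 + exp(−a(θ − b)))
P(Ingrid) = 0.4162  [exponent -0.3384]
P(Anika) = 0.1875  [exponent -1.4664]
Difference = 0.4162 − 0.1875 = 0.2287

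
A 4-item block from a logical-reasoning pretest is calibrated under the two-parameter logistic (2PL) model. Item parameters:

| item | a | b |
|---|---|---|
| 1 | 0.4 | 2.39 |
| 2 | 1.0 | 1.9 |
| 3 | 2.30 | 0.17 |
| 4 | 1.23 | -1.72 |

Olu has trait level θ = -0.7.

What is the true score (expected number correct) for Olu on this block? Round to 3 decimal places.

P(θ) = 1 / (1 + exp(−a(θ − b)))
P_1 = 1/(1+e^{1.2360}) = 0.2251
P_2 = 1/(1+e^{2.6000}) = 0.0691
P_3 = 1/(1+e^{2.0010}) = 0.1191
P_4 = 1/(1+e^{-1.2546}) = 0.7781
E[score] = 0.2251 + 0.0691 + 0.1191 + 0.7781 = 1.1915

1.191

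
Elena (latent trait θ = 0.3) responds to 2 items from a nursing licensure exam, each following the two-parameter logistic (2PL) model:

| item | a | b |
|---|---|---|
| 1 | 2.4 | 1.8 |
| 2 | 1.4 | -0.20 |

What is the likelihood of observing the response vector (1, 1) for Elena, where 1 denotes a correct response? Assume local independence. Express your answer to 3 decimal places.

0.018

P(θ) = 1 / (1 + exp(−a(θ − b)))
P_1 = 1/(1+e^{3.6000}) = 0.0266
P_2 = 1/(1+e^{-0.7000}) = 0.6682
L = P_1 × P_2 = 0.0266 × 0.6682 = 0.01777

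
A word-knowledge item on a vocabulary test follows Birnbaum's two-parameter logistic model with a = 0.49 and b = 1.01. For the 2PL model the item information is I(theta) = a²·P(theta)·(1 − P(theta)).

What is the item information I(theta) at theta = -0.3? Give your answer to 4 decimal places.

0.0542

P = 1/(1+e^{0.6419}) = 0.3448
P(1−P) = 0.3448 × 0.6552 = 0.2259
I = a² × P(1−P) = 0.49² × 0.2259 = 0.05424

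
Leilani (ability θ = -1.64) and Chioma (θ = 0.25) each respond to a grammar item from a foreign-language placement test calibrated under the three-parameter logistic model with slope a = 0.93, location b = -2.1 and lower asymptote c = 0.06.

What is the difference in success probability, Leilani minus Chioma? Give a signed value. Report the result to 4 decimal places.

-0.2760

P(θ) = c + (1 − c) · 1 / (1 + exp(−a(θ − b)))
P(Leilani) = 0.6290  [exponent 0.4278]
P(Chioma) = 0.9050  [exponent 2.1855]
Difference = 0.6290 − 0.9050 = -0.2760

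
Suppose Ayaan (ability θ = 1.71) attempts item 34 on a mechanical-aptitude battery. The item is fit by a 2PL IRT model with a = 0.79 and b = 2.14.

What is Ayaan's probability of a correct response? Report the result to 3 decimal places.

0.416

P(θ) = 1 / (1 + exp(−a(θ − b)))
Exponent: 0.79 × (1.71 − 2.14) = -0.3397
1/(1 + e^{0.3397}) = 0.4159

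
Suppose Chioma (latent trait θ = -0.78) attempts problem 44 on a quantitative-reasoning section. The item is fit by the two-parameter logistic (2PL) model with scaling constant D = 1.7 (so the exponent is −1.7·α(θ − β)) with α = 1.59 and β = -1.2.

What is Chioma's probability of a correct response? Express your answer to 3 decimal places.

P(θ) = 1 / (1 + exp(−D·α(θ − β)))
Exponent: 1.7 × 1.59 × (-0.78 − (-1.2)) = 1.1353
1/(1 + e^{-1.1353}) = 0.7568
P = 0.7568

0.757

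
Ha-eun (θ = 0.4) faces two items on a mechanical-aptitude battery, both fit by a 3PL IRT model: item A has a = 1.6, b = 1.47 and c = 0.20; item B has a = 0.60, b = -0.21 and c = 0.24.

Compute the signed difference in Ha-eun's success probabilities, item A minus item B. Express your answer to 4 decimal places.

-0.3665

P(θ) = c + (1 − c) · 1 / (1 + exp(−a(θ − b)))
P_A = 0.3223
P_B = 0.6888
P_A − P_B = -0.3665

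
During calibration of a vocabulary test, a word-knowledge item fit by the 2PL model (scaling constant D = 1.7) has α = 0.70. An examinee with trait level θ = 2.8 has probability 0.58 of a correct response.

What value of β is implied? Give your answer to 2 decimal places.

P(θ) = 1 / (1 + exp(−D·α(θ − β)))
logit(0.58) = ln(0.58/0.42) = 0.3228
β = θ − logit/(1.7·α) = 2.8 − 0.3228/1.1900 = 2.5288

2.53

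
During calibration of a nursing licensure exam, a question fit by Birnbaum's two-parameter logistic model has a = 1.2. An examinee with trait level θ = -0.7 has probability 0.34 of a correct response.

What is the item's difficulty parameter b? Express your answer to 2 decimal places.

-0.15

P(θ) = 1 / (1 + exp(−a(θ − b)))
logit(0.34) = ln(0.34/0.66) = -0.6633
b = θ − logit/(a) = -0.7 − (-0.6633)/1.2000 = -0.1473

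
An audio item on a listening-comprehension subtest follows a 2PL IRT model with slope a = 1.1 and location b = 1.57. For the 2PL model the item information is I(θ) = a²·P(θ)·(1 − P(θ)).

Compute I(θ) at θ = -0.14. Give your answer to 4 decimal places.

P = 1/(1+e^{1.8810}) = 0.1323
P(1−P) = 0.1323 × 0.8677 = 0.1148
I = a² × P(1−P) = 1.1² × 0.1148 = 0.13888

0.1389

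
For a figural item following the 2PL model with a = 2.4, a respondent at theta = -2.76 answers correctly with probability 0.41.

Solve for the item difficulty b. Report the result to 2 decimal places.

P(theta) = 1 / (1 + exp(−a(theta − b)))
logit(0.41) = ln(0.41/0.59) = -0.3640
b = theta − logit/(a) = -2.76 − (-0.3640)/2.4000 = -2.6083

-2.61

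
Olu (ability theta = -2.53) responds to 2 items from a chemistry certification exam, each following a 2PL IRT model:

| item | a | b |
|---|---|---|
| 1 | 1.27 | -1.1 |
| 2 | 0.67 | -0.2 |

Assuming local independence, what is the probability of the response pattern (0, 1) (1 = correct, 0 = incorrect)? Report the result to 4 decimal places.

P(theta) = 1 / (1 + exp(−a(theta − b)))
P_1 = 1/(1+e^{1.8161}) = 0.1399
P_2 = 1/(1+e^{1.5611}) = 0.1735
L = (1−P_1) × P_2 = 0.8601 × 0.1735 = 0.14922

0.1492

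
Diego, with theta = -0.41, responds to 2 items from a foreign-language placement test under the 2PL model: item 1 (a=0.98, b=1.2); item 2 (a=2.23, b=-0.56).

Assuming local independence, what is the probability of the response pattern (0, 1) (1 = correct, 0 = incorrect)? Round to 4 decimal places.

0.4831

P(theta) = 1 / (1 + exp(−a(theta − b)))
P_1 = 1/(1+e^{1.5778}) = 0.1711
P_2 = 1/(1+e^{-0.3345}) = 0.5829
L = (1−P_1) × P_2 = 0.8289 × 0.5829 = 0.48312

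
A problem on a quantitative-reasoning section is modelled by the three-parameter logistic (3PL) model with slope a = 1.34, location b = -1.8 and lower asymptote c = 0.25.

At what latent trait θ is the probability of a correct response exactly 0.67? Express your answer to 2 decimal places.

P(θ) = c + (1 − c) · 1 / (1 + exp(−a(θ − b)))
Remove guessing floor: (0.67 − 0.25)/(1 − 0.25) = 0.5600
logit = ln(0.5600/0.4400) = 0.2412
θ = b + logit/(a) = -1.8 + 0.2412/1.3400 = -1.6200

-1.62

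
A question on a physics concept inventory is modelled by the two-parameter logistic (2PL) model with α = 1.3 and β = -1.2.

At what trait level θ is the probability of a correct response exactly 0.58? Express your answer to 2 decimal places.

P(θ) = 1 / (1 + exp(−α(θ − β)))
logit = ln(0.5800/0.4200) = 0.3228
θ = β + logit/(α) = -1.2 + 0.3228/1.3000 = -0.9517

-0.95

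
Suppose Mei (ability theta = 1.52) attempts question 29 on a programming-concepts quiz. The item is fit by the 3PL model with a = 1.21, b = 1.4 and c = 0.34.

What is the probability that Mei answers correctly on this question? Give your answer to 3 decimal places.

0.694

P(theta) = c + (1 − c) · 1 / (1 + exp(−a(theta − b)))
Exponent: 1.21 × (1.52 − 1.4) = 0.1452
1/(1 + e^{-0.1452}) = 0.5362
P = 0.34 + 0.66 × 0.5362 = 0.6939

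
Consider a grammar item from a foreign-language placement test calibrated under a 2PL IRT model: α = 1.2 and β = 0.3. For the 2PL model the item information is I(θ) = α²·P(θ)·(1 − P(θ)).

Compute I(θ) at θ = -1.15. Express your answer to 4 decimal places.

P = 1/(1+e^{1.7400}) = 0.1493
P(1−P) = 0.1493 × 0.8507 = 0.1270
I = α² × P(1−P) = 1.2² × 0.1270 = 0.18291

0.1829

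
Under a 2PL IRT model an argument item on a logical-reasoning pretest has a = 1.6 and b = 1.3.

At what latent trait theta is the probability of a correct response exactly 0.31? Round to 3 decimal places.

0.800

P(theta) = 1 / (1 + exp(−a(theta − b)))
logit = ln(0.3100/0.6900) = -0.8001
theta = b + logit/(a) = 1.3 + (-0.8001)/1.6000 = 0.7999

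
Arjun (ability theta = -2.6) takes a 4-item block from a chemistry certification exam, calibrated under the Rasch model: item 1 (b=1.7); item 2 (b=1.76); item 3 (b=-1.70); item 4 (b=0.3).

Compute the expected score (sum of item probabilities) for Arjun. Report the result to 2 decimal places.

0.37

P(theta) = 1 / (1 + exp(−(theta − b)))
P_1 = 1/(1+e^{4.3000}) = 0.0134
P_2 = 1/(1+e^{4.3600}) = 0.0126
P_3 = 1/(1+e^{0.9000}) = 0.2891
P_4 = 1/(1+e^{2.9000}) = 0.0522
E[score] = 0.0134 + 0.0126 + 0.2891 + 0.0522 = 0.3672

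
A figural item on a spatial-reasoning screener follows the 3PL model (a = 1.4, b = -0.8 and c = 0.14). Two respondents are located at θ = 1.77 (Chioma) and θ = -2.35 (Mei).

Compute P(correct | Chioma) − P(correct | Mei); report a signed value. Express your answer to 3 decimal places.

P(θ) = c + (1 − c) · 1 / (1 + exp(−a(θ − b)))
P(Chioma) = 0.9771  [exponent 3.5980]
P(Mei) = 0.2281  [exponent -2.1700]
Difference = 0.9771 − 0.2281 = 0.7490

0.749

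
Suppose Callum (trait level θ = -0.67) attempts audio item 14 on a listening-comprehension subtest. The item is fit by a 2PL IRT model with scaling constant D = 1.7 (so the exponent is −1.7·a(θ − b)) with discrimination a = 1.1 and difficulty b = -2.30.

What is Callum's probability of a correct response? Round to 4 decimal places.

P(θ) = 1 / (1 + exp(−D·a(θ − b)))
Exponent: 1.7 × 1.1 × (-0.67 − (-2.30)) = 3.0481
1/(1 + e^{-3.0481}) = 0.9547
P = 0.9547

0.9547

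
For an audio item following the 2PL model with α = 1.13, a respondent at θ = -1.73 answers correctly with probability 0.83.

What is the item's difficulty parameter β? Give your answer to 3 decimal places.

-3.133

P(θ) = 1 / (1 + exp(−α(θ − β)))
logit(0.83) = ln(0.83/0.17) = 1.5856
β = θ − logit/(α) = -1.73 − 1.5856/1.1300 = -3.1332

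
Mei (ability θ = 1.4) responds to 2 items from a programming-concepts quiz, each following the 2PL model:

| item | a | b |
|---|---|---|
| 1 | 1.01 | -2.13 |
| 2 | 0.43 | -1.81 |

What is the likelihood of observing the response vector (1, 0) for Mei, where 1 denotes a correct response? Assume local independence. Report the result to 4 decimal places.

0.1954

P(θ) = 1 / (1 + exp(−a(θ − b)))
P_1 = 1/(1+e^{-3.5653}) = 0.9725
P_2 = 1/(1+e^{-1.3803}) = 0.7990
L = P_1 × (1−P_2) = 0.9725 × 0.2010 = 0.19543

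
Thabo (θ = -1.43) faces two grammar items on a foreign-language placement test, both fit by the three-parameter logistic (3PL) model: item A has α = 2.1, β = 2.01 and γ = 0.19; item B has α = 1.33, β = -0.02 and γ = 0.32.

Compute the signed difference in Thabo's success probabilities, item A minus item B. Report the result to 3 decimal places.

-0.220

P(θ) = γ + (1 − γ) · 1 / (1 + exp(−α(θ − β)))
P_A = 0.1906
P_B = 0.4104
P_A − P_B = -0.2198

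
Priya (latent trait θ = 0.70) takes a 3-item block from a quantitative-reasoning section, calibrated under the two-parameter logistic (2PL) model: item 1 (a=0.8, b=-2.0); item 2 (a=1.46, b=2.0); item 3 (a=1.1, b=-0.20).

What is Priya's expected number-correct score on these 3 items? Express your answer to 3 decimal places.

1.756

P(θ) = 1 / (1 + exp(−a(θ − b)))
P_1 = 1/(1+e^{-2.1600}) = 0.8966
P_2 = 1/(1+e^{1.8980}) = 0.1303
P_3 = 1/(1+e^{-0.9900}) = 0.7291
E[score] = 0.8966 + 0.1303 + 0.7291 = 1.7560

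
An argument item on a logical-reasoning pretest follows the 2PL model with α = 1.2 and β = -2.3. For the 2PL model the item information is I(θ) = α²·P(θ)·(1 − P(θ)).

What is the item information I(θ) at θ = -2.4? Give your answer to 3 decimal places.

P = 1/(1+e^{0.1200}) = 0.4700
P(1−P) = 0.4700 × 0.5300 = 0.2491
I = α² × P(1−P) = 1.2² × 0.2491 = 0.35871

0.359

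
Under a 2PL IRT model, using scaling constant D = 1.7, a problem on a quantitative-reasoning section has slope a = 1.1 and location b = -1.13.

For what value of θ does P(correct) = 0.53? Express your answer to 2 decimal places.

-1.07

P(θ) = 1 / (1 + exp(−D·a(θ − b)))
logit = ln(0.5300/0.4700) = 0.1201
θ = b + logit/(1.7·a) = -1.13 + 0.1201/1.8700 = -1.0658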